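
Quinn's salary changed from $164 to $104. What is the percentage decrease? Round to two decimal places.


Find the absolute change:
|104 - 164| = 60
Divide by original and multiply by 100:
60 / 164 x 100 = 36.5853...% ≈ 36.59%

36.59%


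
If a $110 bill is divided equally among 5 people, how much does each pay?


Total bill: $110
Number of people: 5
Each pays: $110 / 5 = $22

$22


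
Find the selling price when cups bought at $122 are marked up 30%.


Calculate the markup amount:
30% of $122 = $36.60
Add to cost:
$122 + $36.60 = $158.60

$158.60


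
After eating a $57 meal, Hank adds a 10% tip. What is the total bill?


Calculate the tip:
10% of $57 = $5.70
Add tip to meal cost:
$57 + $5.70 = $62.70

$62.70


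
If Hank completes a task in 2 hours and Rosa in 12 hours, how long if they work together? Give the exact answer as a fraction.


Hank's rate: 1/2 of the job per hour
Rosa's rate: 1/12 of the job per hour
Combined rate: 1/2 + 1/12 = 7/12 per hour
Time = 1 / (7/12) = 12/7 hours (≈ 1.71 hours)

12/7 hours


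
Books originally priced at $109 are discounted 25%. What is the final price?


Calculate the discount amount:
25% of $109 = $27.25
Subtract from original:
$109 - $27.25 = $81.75

$81.75


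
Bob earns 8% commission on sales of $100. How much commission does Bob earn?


Convert rate to decimal:
8% = 0.08
Multiply by sales:
$100 x 0.08 = $8

$8


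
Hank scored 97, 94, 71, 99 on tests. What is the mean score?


Add the scores:
97 + 94 + 71 + 99 = 361
Divide by the number of tests:
361 / 4 = 90.25

90.25


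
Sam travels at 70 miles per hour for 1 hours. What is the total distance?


Use the formula: distance = speed x time
Speed = 70 mph, Time = 1 hours
70 x 1 = 70 miles

70 miles


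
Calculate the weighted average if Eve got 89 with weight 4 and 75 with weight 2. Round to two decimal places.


Weighted sum:
4 x 89 + 2 x 75 = 506
Total weight:
4 + 2 = 6
Weighted average:
506 / 6 = 84.3333... ≈ 84.33

84.33


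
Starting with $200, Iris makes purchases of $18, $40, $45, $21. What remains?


Add up expenses:
$18 + $40 + $45 + $21 = $124
Subtract from budget:
$200 - $124 = $76

$76


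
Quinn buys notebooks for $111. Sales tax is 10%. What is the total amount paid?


Calculate the tax:
10% of $111 = $11.10
Add tax to price:
$111 + $11.10 = $122.10

$122.10


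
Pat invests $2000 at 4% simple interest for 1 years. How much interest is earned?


Use the formula I = P x R x T / 100
P x R x T = 2000 x 4 x 1 = 8000
I = 8000 / 100 = $80

$80


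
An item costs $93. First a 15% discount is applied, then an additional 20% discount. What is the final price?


First discount:
15% of $93 = $13.95
Price after first discount:
$93 - $13.95 = $79.05
Second discount:
20% of $79.05 = $15.81
Final price:
$79.05 - $15.81 = $63.24

$63.24


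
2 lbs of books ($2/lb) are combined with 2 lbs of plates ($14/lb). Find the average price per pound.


Cost of books:
2 x $2 = $4
Cost of plates:
2 x $14 = $28
Total cost: $4 + $28 = $32
Total weight: 4 lbs
Average: $32 / 4 = $8/lb

$8/lb


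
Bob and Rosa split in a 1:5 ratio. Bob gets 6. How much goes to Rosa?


Find the multiplier:
6 / 1 = 6
Apply to Rosa's share:
5 x 6 = 30

30


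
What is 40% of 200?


Convert percentage to decimal:
40% = 0.4
Multiply:
200 x 0.4 = 80

80


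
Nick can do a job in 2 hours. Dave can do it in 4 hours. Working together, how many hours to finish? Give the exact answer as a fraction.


Nick's rate: 1/2 of the job per hour
Dave's rate: 1/4 of the job per hour
Combined rate: 1/2 + 1/4 = 3/4 per hour
Time = 1 / (3/4) = 4/3 hours (≈ 1.33 hours)

4/3 hours


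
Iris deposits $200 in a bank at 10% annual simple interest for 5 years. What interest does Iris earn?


Use the formula I = P x R x T / 100
P x R x T = 200 x 10 x 5 = 10000
I = 10000 / 100 = $100

$100


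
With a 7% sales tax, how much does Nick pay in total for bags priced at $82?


Calculate the tax:
7% of $82 = $5.74
Add tax to price:
$82 + $5.74 = $87.74

$87.74


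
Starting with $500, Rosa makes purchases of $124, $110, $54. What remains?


Add up expenses:
$124 + $110 + $54 = $288
Subtract from budget:
$500 - $288 = $212

$212


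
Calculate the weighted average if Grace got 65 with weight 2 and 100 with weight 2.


Weighted sum:
2 x 65 + 2 x 100 = 330
Total weight:
2 + 2 = 4
Weighted average:
330 / 4 = 82.5

82.5


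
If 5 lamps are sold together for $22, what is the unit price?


Total cost: $22
Number of items: 5
Unit price: $22 / 5 = $4.40

$4.40


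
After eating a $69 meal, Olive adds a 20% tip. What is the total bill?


Calculate the tip:
20% of $69 = $13.80
Add tip to meal cost:
$69 + $13.80 = $82.80

$82.80


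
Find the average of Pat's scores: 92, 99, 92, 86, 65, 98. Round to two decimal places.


Add the scores:
92 + 99 + 92 + 86 + 65 + 98 = 532
Divide by the number of tests:
532 / 6 = 88.6666... ≈ 88.67

88.67


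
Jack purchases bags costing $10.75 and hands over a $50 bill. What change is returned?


Start with the amount paid:
$50
Subtract the price:
$50 - $10.75 = $39.25

$39.25


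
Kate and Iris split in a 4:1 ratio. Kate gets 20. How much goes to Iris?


Find the multiplier:
20 / 4 = 5
Apply to Iris's share:
1 x 5 = 5

5


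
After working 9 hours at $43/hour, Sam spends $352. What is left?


Calculate earnings:
9 x $43 = $387
Subtract spending:
$387 - $352 = $35

$35


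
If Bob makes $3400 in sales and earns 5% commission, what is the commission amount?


Convert rate to decimal:
5% = 0.05
Multiply by sales:
$3400 x 0.05 = $170

$170


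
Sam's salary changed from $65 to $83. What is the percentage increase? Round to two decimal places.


Find the absolute change:
|83 - 65| = 18
Divide by original and multiply by 100:
18 / 65 x 100 = 27.6923...% ≈ 27.69%

27.69%


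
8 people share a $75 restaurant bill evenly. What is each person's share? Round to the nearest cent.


Total bill: $75
Number of people: 8
Each pays: $75 / 8 = $9.375 ≈ $9.38

$9.38


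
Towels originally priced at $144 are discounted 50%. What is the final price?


Calculate the discount amount:
50% of $144 = $72
Subtract from original:
$144 - $72 = $72

$72


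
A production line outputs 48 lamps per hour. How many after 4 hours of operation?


Production rate: 48 lamps per hour
Time: 4 hours
Total: 48 x 4 = 192 lamps

192 lamps


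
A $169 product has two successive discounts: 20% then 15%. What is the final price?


First discount:
20% of $169 = $33.80
Price after first discount:
$169 - $33.80 = $135.20
Second discount:
15% of $135.20 = $20.28
Final price:
$135.20 - $20.28 = $114.92

$114.92


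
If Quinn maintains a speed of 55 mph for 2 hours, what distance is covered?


Use the formula: distance = speed x time
Speed = 55 mph, Time = 2 hours
55 x 2 = 110 miles

110 miles


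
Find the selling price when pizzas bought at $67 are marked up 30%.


Calculate the markup amount:
30% of $67 = $20.10
Add to cost:
$67 + $20.10 = $87.10

$87.10


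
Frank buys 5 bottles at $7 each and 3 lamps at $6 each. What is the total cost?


Cost of bottles:
5 x $7 = $35
Cost of lamps:
3 x $6 = $18
Add both:
$35 + $18 = $53

$53


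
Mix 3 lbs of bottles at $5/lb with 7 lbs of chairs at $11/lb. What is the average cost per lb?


Cost of bottles:
3 x $5 = $15
Cost of chairs:
7 x $11 = $77
Total cost: $15 + $77 = $92
Total weight: 10 lbs
Average: $92 / 10 = $9.20/lb

$9.20/lb


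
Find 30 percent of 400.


Convert percentage to decimal:
30% = 0.3
Multiply:
400 x 0.3 = 120

120


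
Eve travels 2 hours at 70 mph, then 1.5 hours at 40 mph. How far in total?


Leg 1 distance:
70 x 2 = 140 miles
Leg 2 distance:
40 x 1.5 = 60 miles
Total distance:
140 + 60 = 200 miles

200 miles


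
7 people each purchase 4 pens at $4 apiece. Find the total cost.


Cost per person:
4 x $4 = $16
Group total:
7 x $16 = $112

$112


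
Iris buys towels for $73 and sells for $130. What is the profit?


Selling price = $130
Cost price = $73
Profit = selling price - cost price:
Profit = $130 - $73 = $57

$57


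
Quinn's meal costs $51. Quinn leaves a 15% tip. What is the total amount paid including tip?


Calculate the tip:
15% of $51 = $7.65
Add tip to meal cost:
$51 + $7.65 = $58.65

$58.65


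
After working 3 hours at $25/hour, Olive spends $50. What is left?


Calculate earnings:
3 x $25 = $75
Subtract spending:
$75 - $50 = $25

$25


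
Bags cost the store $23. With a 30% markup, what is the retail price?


Calculate the markup amount:
30% of $23 = $6.90
Add to cost:
$23 + $6.90 = $29.90

$29.90


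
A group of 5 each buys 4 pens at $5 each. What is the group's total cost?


Cost per person:
4 x $5 = $20
Group total:
5 x $20 = $100

$100


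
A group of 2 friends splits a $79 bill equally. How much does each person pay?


Total bill: $79
Number of people: 2
Each pays: $79 / 2 = $39.50

$39.50


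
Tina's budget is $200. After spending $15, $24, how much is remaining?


Add up expenses:
$15 + $24 = $39
Subtract from budget:
$200 - $39 = $161

$161


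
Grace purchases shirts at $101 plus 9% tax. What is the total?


Calculate the tax:
9% of $101 = $9.09
Add tax to price:
$101 + $9.09 = $110.09

$110.09


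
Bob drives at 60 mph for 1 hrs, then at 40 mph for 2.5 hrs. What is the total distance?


Leg 1 distance:
60 x 1 = 60 miles
Leg 2 distance:
40 x 2.5 = 100 miles
Total distance:
60 + 100 = 160 miles

160 miles


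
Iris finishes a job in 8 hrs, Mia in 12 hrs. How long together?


Iris's rate: 1/8 of the job per hour
Mia's rate: 1/12 of the job per hour
Combined rate: 1/8 + 1/12 = 5/24 per hour
Time = 1 / (5/24) = 24/5 = 4.8 hours

4.8 hours


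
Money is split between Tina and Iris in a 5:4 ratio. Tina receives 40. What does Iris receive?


Find the multiplier:
40 / 5 = 8
Apply to Iris's share:
4 x 8 = 32

32


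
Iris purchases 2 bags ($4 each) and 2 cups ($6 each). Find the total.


Cost of bags:
2 x $4 = $8
Cost of cups:
2 x $6 = $12
Add both:
$8 + $12 = $20

$20


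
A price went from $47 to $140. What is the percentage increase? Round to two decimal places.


Find the absolute change:
|140 - 47| = 93
Divide by original and multiply by 100:
93 / 47 x 100 = 197.8723...% ≈ 197.87%

197.87%


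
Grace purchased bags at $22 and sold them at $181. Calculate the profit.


Selling price = $181
Cost price = $22
Profit = selling price - cost price:
Profit = $181 - $22 = $159

$159


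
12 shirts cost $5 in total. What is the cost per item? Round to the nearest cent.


Total cost: $5
Number of items: 12
Unit price: $5 / 12 = $0.4166... ≈ $0.42

$0.42


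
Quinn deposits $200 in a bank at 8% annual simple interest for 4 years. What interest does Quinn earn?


Use the formula I = P x R x T / 100
P x R x T = 200 x 8 x 4 = 6400
I = 6400 / 100 = $64

$64


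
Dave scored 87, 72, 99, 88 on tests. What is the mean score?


Add the scores:
87 + 72 + 99 + 88 = 346
Divide by the number of tests:
346 / 4 = 86.5

86.5


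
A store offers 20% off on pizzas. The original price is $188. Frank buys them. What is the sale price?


Calculate the discount amount:
20% of $188 = $37.60
Subtract from original:
$188 - $37.60 = $150.40

$150.40


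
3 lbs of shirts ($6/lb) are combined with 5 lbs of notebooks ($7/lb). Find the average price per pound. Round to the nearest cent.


Cost of shirts:
3 x $6 = $18
Cost of notebooks:
5 x $7 = $35
Total cost: $18 + $35 = $53
Total weight: 8 lbs
Average: $53 / 8 = $6.625 ≈ $6.63/lb

$6.63/lb


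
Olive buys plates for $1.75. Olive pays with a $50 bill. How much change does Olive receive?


Start with the amount paid:
$50
Subtract the price:
$50 - $1.75 = $48.25

$48.25


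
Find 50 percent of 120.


Convert percentage to decimal:
50% = 0.5
Multiply:
120 x 0.5 = 60

60


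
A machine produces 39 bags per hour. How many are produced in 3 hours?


Production rate: 39 bags per hour
Time: 3 hours
Total: 39 x 3 = 117 bags

117 bags


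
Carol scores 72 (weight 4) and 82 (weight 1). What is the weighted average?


Weighted sum:
4 x 72 + 1 x 82 = 370
Total weight:
4 + 1 = 5
Weighted average:
370 / 5 = 74

74


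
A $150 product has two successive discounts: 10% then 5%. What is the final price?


First discount:
10% of $150 = $15
Price after first discount:
$150 - $15 = $135
Second discount:
5% of $135 = $6.75
Final price:
$135 - $6.75 = $128.25

$128.25


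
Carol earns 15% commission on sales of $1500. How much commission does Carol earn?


Convert rate to decimal:
15% = 0.15
Multiply by sales:
$1500 x 0.15 = $225

$225


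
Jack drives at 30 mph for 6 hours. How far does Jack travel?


Use the formula: distance = speed x time
Speed = 30 mph, Time = 6 hours
30 x 6 = 180 miles

180 miles


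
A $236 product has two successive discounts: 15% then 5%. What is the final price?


First discount:
15% of $236 = $35.40
Price after first discount:
$236 - $35.40 = $200.60
Second discount:
5% of $200.60 = $10.03
Final price:
$200.60 - $10.03 = $190.57

$190.57


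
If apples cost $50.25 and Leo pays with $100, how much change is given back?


Start with the amount paid:
$100
Subtract the price:
$100 - $50.25 = $49.75

$49.75


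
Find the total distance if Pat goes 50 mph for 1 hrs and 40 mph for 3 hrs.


Leg 1 distance:
50 x 1 = 50 miles
Leg 2 distance:
40 x 3 = 120 miles
Total distance:
50 + 120 = 170 miles

170 miles


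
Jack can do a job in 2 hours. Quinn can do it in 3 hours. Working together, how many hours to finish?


Jack's rate: 1/2 of the job per hour
Quinn's rate: 1/3 of the job per hour
Combined rate: 1/2 + 1/3 = 5/6 per hour
Time = 1 / (5/6) = 6/5 = 1.2 hours

1.2 hours


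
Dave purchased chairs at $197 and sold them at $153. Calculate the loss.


Selling price = $153
Cost price = $197
Loss = cost price - selling price:
Loss = $197 - $153 = $44

$44


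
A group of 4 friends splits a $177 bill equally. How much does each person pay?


Total bill: $177
Number of people: 4
Each pays: $177 / 4 = $44.25

$44.25


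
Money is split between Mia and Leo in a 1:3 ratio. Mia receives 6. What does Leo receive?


Find the multiplier:
6 / 1 = 6
Apply to Leo's share:
3 x 6 = 18

18


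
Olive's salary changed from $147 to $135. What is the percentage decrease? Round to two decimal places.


Find the absolute change:
|135 - 147| = 12
Divide by original and multiply by 100:
12 / 147 x 100 = 8.1632...% ≈ 8.16%

8.16%


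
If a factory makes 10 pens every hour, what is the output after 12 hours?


Production rate: 10 pens per hour
Time: 12 hours
Total: 10 x 12 = 120 pens

120 pens


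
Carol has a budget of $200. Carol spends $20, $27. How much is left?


Add up expenses:
$20 + $27 = $47
Subtract from budget:
$200 - $47 = $153

$153


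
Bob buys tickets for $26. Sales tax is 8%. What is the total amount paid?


Calculate the tax:
8% of $26 = $2.08
Add tax to price:
$26 + $2.08 = $28.08

$28.08


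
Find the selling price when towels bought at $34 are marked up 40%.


Calculate the markup amount:
40% of $34 = $13.60
Add to cost:
$34 + $13.60 = $47.60

$47.60


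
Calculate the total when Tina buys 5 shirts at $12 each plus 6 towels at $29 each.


Cost of shirts:
5 x $12 = $60
Cost of towels:
6 x $29 = $174
Add both:
$60 + $174 = $234

$234


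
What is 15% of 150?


Convert percentage to decimal:
15% = 0.15
Multiply:
150 x 0.15 = 22.5

22.5


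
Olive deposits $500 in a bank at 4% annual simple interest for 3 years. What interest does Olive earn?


Use the formula I = P x R x T / 100
P x R x T = 500 x 4 x 3 = 6000
I = 6000 / 100 = $60

$60


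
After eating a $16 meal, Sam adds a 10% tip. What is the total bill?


Calculate the tip:
10% of $16 = $1.60
Add tip to meal cost:
$16 + $1.60 = $17.60

$17.60


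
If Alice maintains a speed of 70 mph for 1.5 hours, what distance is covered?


Use the formula: distance = speed x time
Speed = 70 mph, Time = 1.5 hours
70 x 1.5 = 105 miles

105 miles


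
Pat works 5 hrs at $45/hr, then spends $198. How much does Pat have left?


Calculate earnings:
5 x $45 = $225
Subtract spending:
$225 - $198 = $27

$27


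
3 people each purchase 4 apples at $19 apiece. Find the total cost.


Cost per person:
4 x $19 = $76
Group total:
3 x $76 = $228

$228


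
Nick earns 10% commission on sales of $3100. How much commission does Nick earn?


Convert rate to decimal:
10% = 0.1
Multiply by sales:
$3100 x 0.1 = $310

$310


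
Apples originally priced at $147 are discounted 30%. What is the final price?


Calculate the discount amount:
30% of $147 = $44.10
Subtract from original:
$147 - $44.10 = $102.90

$102.90


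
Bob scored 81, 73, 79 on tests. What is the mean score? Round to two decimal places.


Add the scores:
81 + 73 + 79 = 233
Divide by the number of tests:
233 / 3 = 77.6666... ≈ 77.67

77.67


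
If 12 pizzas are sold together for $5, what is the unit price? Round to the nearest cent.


Total cost: $5
Number of items: 12
Unit price: $5 / 12 = $0.4166... ≈ $0.42

$0.42


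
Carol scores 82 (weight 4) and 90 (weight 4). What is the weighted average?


Weighted sum:
4 x 82 + 4 x 90 = 688
Total weight:
4 + 4 = 8
Weighted average:
688 / 8 = 86

86


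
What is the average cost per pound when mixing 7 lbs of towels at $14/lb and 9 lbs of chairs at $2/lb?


Cost of towels:
7 x $14 = $98
Cost of chairs:
9 x $2 = $18
Total cost: $98 + $18 = $116
Total weight: 16 lbs
Average: $116 / 16 = $7.25/lb

$7.25/lb


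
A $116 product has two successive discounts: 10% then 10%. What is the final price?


First discount:
10% of $116 = $11.60
Price after first discount:
$116 - $11.60 = $104.40
Second discount:
10% of $104.40 = $10.44
Final price:
$104.40 - $10.44 = $93.96

$93.96


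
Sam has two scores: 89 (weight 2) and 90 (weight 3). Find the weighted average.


Weighted sum:
2 x 89 + 3 x 90 = 448
Total weight:
2 + 3 = 5
Weighted average:
448 / 5 = 89.6

89.6


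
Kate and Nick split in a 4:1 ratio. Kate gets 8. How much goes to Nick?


Find the multiplier:
8 / 4 = 2
Apply to Nick's share:
1 x 2 = 2

2


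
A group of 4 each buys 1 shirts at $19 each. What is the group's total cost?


Cost per person:
1 x $19 = $19
Group total:
4 x $19 = $76

$76


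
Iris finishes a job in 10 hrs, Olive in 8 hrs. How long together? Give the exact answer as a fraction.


Iris's rate: 1/10 of the job per hour
Olive's rate: 1/8 of the job per hour
Combined rate: 1/10 + 1/8 = 9/40 per hour
Time = 1 / (9/40) = 40/9 hours (≈ 4.44 hours)

40/9 hours


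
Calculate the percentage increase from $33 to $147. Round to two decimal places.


Find the absolute change:
|147 - 33| = 114
Divide by original and multiply by 100:
114 / 33 x 100 = 345.4545...% ≈ 345.45%

345.45%


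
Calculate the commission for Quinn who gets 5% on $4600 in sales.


Convert rate to decimal:
5% = 0.05
Multiply by sales:
$4600 x 0.05 = $230

$230


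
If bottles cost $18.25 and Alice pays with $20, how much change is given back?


Start with the amount paid:
$20
Subtract the price:
$20 - $18.25 = $1.75

$1.75


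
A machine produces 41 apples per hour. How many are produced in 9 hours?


Production rate: 41 apples per hour
Time: 9 hours
Total: 41 x 9 = 369 apples

369 apples


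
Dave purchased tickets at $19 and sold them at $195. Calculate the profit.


Selling price = $195
Cost price = $19
Profit = selling price - cost price:
Profit = $195 - $19 = $176

$176


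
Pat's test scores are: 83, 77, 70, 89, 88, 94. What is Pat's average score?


Add the scores:
83 + 77 + 70 + 89 + 88 + 94 = 501
Divide by the number of tests:
501 / 6 = 83.5

83.5


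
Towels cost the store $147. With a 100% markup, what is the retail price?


Calculate the markup amount:
100% of $147 = $147
Add to cost:
$147 + $147 = $294

$294


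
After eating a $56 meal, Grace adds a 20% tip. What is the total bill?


Calculate the tip:
20% of $56 = $11.20
Add tip to meal cost:
$56 + $11.20 = $67.20

$67.20


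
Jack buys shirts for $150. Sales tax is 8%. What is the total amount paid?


Calculate the tax:
8% of $150 = $12
Add tax to price:
$150 + $12 = $162

$162


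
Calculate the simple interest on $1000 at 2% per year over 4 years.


Use the formula I = P x R x T / 100
P x R x T = 1000 x 2 x 4 = 8000
I = 8000 / 100 = $80

$80


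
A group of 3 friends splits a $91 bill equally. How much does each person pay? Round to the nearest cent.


Total bill: $91
Number of people: 3
Each pays: $91 / 3 = $30.3333... ≈ $30.33

$30.33


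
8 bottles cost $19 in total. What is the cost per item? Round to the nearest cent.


Total cost: $19
Number of items: 8
Unit price: $19 / 8 = $2.375 ≈ $2.38

$2.38


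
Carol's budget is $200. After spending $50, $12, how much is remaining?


Add up expenses:
$50 + $12 = $62
Subtract from budget:
$200 - $62 = $138

$138


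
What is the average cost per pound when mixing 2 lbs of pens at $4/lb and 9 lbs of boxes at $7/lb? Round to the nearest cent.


Cost of pens:
2 x $4 = $8
Cost of boxes:
9 x $7 = $63
Total cost: $8 + $63 = $71
Total weight: 11 lbs
Average: $71 / 11 = $6.4545... ≈ $6.45/lb

$6.45/lb


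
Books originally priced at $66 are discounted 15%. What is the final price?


Calculate the discount amount:
15% of $66 = $9.90
Subtract from original:
$66 - $9.90 = $56.10

$56.10


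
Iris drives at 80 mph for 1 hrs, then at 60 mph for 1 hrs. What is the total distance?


Leg 1 distance:
80 x 1 = 80 miles
Leg 2 distance:
60 x 1 = 60 miles
Total distance:
80 + 60 = 140 miles

140 miles


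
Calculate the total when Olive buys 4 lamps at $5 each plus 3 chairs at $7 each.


Cost of lamps:
4 x $5 = $20
Cost of chairs:
3 x $7 = $21
Add both:
$20 + $21 = $41

$41


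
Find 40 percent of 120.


Convert percentage to decimal:
40% = 0.4
Multiply:
120 x 0.4 = 48

48


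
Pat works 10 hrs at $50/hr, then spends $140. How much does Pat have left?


Calculate earnings:
10 x $50 = $500
Subtract spending:
$500 - $140 = $360

$360


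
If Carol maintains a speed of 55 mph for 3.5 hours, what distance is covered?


Use the formula: distance = speed x time
Speed = 55 mph, Time = 3.5 hours
55 x 3.5 = 192.5 miles

192.5 miles


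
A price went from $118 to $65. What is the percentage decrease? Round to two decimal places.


Find the absolute change:
|65 - 118| = 53
Divide by original and multiply by 100:
53 / 118 x 100 = 44.9152...% ≈ 44.92%

44.92%


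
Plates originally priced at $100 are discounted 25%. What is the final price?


Calculate the discount amount:
25% of $100 = $25
Subtract from original:
$100 - $25 = $75

$75


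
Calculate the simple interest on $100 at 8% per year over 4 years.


Use the formula I = P x R x T / 100
P x R x T = 100 x 8 x 4 = 3200
I = 3200 / 100 = $32

$32


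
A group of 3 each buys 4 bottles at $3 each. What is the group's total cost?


Cost per person:
4 x $3 = $12
Group total:
3 x $12 = $36

$36


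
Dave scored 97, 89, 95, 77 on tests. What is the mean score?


Add the scores:
97 + 89 + 95 + 77 = 358
Divide by the number of tests:
358 / 4 = 89.5

89.5


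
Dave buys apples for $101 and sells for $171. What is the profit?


Selling price = $171
Cost price = $101
Profit = selling price - cost price:
Profit = $171 - $101 = $70

$70


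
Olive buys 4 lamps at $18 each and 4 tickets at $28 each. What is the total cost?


Cost of lamps:
4 x $18 = $72
Cost of tickets:
4 x $28 = $112
Add both:
$72 + $112 = $184

$184


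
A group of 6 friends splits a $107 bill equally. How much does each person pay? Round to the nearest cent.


Total bill: $107
Number of people: 6
Each pays: $107 / 6 = $17.8333... ≈ $17.83

$17.83


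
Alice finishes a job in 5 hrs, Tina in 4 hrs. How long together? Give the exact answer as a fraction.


Alice's rate: 1/5 of the job per hour
Tina's rate: 1/4 of the job per hour
Combined rate: 1/5 + 1/4 = 9/20 per hour
Time = 1 / (9/20) = 20/9 hours (≈ 2.22 hours)

20/9 hours


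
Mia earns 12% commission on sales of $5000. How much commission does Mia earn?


Convert rate to decimal:
12% = 0.12
Multiply by sales:
$5000 x 0.12 = $600

$600


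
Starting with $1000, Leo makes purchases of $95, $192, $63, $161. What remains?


Add up expenses:
$95 + $192 + $63 + $161 = $511
Subtract from budget:
$1000 - $511 = $489

$489


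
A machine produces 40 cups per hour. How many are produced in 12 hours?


Production rate: 40 cups per hour
Time: 12 hours
Total: 40 x 12 = 480 cups

480 cups


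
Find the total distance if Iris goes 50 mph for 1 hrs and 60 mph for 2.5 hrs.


Leg 1 distance:
50 x 1 = 50 miles
Leg 2 distance:
60 x 2.5 = 150 miles
Total distance:
50 + 150 = 200 miles

200 miles


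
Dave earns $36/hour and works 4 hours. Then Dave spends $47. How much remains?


Calculate earnings:
4 x $36 = $144
Subtract spending:
$144 - $47 = $97

$97


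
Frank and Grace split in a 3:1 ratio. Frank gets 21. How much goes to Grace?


Find the multiplier:
21 / 3 = 7
Apply to Grace's share:
1 x 7 = 7

7


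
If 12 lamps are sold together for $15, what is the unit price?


Total cost: $15
Number of items: 12
Unit price: $15 / 12 = $1.25

$1.25


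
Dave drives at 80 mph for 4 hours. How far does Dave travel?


Use the formula: distance = speed x time
Speed = 80 mph, Time = 4 hours
80 x 4 = 320 miles

320 miles


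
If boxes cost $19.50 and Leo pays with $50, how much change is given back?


Start with the amount paid:
$50
Subtract the price:
$50 - $19.50 = $30.50

$30.50


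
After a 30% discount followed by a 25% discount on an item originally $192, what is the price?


First discount:
30% of $192 = $57.60
Price after first discount:
$192 - $57.60 = $134.40
Second discount:
25% of $134.40 = $33.60
Final price:
$134.40 - $33.60 = $100.80

$100.80


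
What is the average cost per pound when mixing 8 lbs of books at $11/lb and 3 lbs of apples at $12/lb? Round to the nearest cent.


Cost of books:
8 x $11 = $88
Cost of apples:
3 x $12 = $36
Total cost: $88 + $36 = $124
Total weight: 11 lbs
Average: $124 / 11 = $11.2727... ≈ $11.27/lb

$11.27/lb


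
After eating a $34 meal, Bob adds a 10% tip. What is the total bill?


Calculate the tip:
10% of $34 = $3.40
Add tip to meal cost:
$34 + $3.40 = $37.40

$37.40


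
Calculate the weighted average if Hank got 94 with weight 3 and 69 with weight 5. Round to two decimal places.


Weighted sum:
3 x 94 + 5 x 69 = 627
Total weight:
3 + 5 = 8
Weighted average:
627 / 8 = 78.375 ≈ 78.38

78.38


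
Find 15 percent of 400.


Convert percentage to decimal:
15% = 0.15
Multiply:
400 x 0.15 = 60

60


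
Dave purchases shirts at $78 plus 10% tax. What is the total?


Calculate the tax:
10% of $78 = $7.80
Add tax to price:
$78 + $7.80 = $85.80

$85.80


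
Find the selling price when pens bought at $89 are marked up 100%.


Calculate the markup amount:
100% of $89 = $89
Add to cost:
$89 + $89 = $178

$178


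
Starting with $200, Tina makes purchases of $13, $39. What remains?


Add up expenses:
$13 + $39 = $52
Subtract from budget:
$200 - $52 = $148

$148


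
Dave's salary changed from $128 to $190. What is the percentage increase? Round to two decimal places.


Find the absolute change:
|190 - 128| = 62
Divide by original and multiply by 100:
62 / 128 x 100 = 48.4375% ≈ 48.44%

48.44%


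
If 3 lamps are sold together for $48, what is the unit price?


Total cost: $48
Number of items: 3
Unit price: $48 / 3 = $16

$16


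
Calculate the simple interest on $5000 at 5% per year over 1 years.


Use the formula I = P x R x T / 100
P x R x T = 5000 x 5 x 1 = 25000
I = 25000 / 100 = $250

$250


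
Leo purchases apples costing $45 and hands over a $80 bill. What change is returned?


Start with the amount paid:
$80
Subtract the price:
$80 - $45 = $35

$35


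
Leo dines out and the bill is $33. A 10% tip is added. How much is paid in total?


Calculate the tip:
10% of $33 = $3.30
Add tip to meal cost:
$33 + $3.30 = $36.30

$36.30


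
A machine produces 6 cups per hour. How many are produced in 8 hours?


Production rate: 6 cups per hour
Time: 8 hours
Total: 6 x 8 = 48 cups

48 cups


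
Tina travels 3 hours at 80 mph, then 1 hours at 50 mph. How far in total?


Leg 1 distance:
80 x 3 = 240 miles
Leg 2 distance:
50 x 1 = 50 miles
Total distance:
240 + 50 = 290 miles

290 miles


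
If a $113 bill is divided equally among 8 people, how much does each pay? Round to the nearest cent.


Total bill: $113
Number of people: 8
Each pays: $113 / 8 = $14.125 ≈ $14.13

$14.13


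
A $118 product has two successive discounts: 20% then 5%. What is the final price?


First discount:
20% of $118 = $23.60
Price after first discount:
$118 - $23.60 = $94.40
Second discount:
5% of $94.40 = $4.72
Final price:
$94.40 - $4.72 = $89.68

$89.68


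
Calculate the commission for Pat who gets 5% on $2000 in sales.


Convert rate to decimal:
5% = 0.05
Multiply by sales:
$2000 x 0.05 = $100

$100


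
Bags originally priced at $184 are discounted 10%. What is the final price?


Calculate the discount amount:
10% of $184 = $18.40
Subtract from original:
$184 - $18.40 = $165.60

$165.60


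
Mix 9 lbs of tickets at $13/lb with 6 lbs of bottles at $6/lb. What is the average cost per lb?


Cost of tickets:
9 x $13 = $117
Cost of bottles:
6 x $6 = $36
Total cost: $117 + $36 = $153
Total weight: 15 lbs
Average: $153 / 15 = $10.20/lb

$10.20/lb


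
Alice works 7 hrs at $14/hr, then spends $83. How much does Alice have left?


Calculate earnings:
7 x $14 = $98
Subtract spending:
$98 - $83 = $15

$15


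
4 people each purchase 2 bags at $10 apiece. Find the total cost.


Cost per person:
2 x $10 = $20
Group total:
4 x $20 = $80

$80


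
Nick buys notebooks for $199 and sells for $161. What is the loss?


Selling price = $161
Cost price = $199
Loss = cost price - selling price:
Loss = $199 - $161 = $38

$38


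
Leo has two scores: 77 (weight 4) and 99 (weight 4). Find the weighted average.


Weighted sum:
4 x 77 + 4 x 99 = 704
Total weight:
4 + 4 = 8
Weighted average:
704 / 8 = 88

88


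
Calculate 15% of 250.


Convert percentage to decimal:
15% = 0.15
Multiply:
250 x 0.15 = 37.5

37.5


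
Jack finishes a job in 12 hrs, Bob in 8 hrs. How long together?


Jack's rate: 1/12 of the job per hour
Bob's rate: 1/8 of the job per hour
Combined rate: 1/12 + 1/8 = 5/24 per hour
Time = 1 / (5/24) = 24/5 = 4.8 hours

4.8 hours


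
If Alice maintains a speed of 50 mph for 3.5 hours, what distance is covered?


Use the formula: distance = speed x time
Speed = 50 mph, Time = 3.5 hours
50 x 3.5 = 175 miles

175 miles


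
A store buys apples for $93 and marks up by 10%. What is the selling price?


Calculate the markup amount:
10% of $93 = $9.30
Add to cost:
$93 + $9.30 = $102.30

$102.30


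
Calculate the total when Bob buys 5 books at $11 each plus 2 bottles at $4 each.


Cost of books:
5 x $11 = $55
Cost of bottles:
2 x $4 = $8
Add both:
$55 + $8 = $63

$63


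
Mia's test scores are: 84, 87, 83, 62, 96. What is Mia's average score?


Add the scores:
84 + 87 + 83 + 62 + 96 = 412
Divide by the number of tests:
412 / 5 = 82.4

82.4


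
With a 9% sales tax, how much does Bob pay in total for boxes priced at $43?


Calculate the tax:
9% of $43 = $3.87
Add tax to price:
$43 + $3.87 = $46.87

$46.87


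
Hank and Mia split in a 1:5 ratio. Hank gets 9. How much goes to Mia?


Find the multiplier:
9 / 1 = 9
Apply to Mia's share:
5 x 9 = 45

45


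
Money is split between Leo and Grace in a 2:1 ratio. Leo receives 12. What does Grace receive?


Find the multiplier:
12 / 2 = 6
Apply to Grace's share:
1 x 6 = 6

6


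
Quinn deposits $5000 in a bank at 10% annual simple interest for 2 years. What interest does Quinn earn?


Use the formula I = P x R x T / 100
P x R x T = 5000 x 10 x 2 = 100000
I = 100000 / 100 = $1000

$1000


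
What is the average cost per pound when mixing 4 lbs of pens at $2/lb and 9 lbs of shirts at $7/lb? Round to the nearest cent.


Cost of pens:
4 x $2 = $8
Cost of shirts:
9 x $7 = $63
Total cost: $8 + $63 = $71
Total weight: 13 lbs
Average: $71 / 13 = $5.4615... ≈ $5.46/lb

$5.46/lb


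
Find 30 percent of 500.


Convert percentage to decimal:
30% = 0.3
Multiply:
500 x 0.3 = 150

150


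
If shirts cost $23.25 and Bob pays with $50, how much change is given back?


Start with the amount paid:
$50
Subtract the price:
$50 - $23.25 = $26.75

$26.75


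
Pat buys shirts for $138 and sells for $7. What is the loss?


Selling price = $7
Cost price = $138
Loss = cost price - selling price:
Loss = $138 - $7 = $131

$131


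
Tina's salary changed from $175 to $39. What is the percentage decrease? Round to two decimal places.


Find the absolute change:
|39 - 175| = 136
Divide by original and multiply by 100:
136 / 175 x 100 = 77.7142...% ≈ 77.71%

77.71%


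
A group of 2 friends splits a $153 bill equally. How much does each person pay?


Total bill: $153
Number of people: 2
Each pays: $153 / 2 = $76.50

$76.50


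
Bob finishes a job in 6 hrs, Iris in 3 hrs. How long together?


Bob's rate: 1/6 of the job per hour
Iris's rate: 1/3 of the job per hour
Combined rate: 1/6 + 1/3 = 1/2 per hour
Time = 1 / (1/2) = 2 hours

2 hours


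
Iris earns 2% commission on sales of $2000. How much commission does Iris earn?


Convert rate to decimal:
2% = 0.02
Multiply by sales:
$2000 x 0.02 = $40

$40


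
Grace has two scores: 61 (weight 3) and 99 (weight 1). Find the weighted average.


Weighted sum:
3 x 61 + 1 x 99 = 282
Total weight:
3 + 1 = 4
Weighted average:
282 / 4 = 70.5

70.5


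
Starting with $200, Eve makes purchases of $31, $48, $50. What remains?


Add up expenses:
$31 + $48 + $50 = $129
Subtract from budget:
$200 - $129 = $71

$71


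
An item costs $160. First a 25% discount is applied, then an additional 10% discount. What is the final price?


First discount:
25% of $160 = $40
Price after first discount:
$160 - $40 = $120
Second discount:
10% of $120 = $12
Final price:
$120 - $12 = $108

$108


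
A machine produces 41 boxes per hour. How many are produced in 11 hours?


Production rate: 41 boxes per hour
Time: 11 hours
Total: 41 x 11 = 451 boxes

451 boxes


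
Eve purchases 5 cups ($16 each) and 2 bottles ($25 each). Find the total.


Cost of cups:
5 x $16 = $80
Cost of bottles:
2 x $25 = $50
Add both:
$80 + $50 = $130

$130


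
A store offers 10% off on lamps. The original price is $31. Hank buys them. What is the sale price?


Calculate the discount amount:
10% of $31 = $3.10
Subtract from original:
$31 - $3.10 = $27.90

$27.90


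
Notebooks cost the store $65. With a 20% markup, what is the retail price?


Calculate the markup amount:
20% of $65 = $13
Add to cost:
$65 + $13 = $78

$78


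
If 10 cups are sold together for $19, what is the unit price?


Total cost: $19
Number of items: 10
Unit price: $19 / 10 = $1.90

$1.90


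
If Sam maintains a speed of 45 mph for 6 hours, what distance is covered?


Use the formula: distance = speed x time
Speed = 45 mph, Time = 6 hours
45 x 6 = 270 miles

270 miles


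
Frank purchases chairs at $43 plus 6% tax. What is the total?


Calculate the tax:
6% of $43 = $2.58
Add tax to price:
$43 + $2.58 = $45.58

$45.58


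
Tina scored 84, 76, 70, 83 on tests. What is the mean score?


Add the scores:
84 + 76 + 70 + 83 = 313
Divide by the number of tests:
313 / 4 = 78.25

78.25


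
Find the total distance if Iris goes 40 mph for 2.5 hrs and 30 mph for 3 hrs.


Leg 1 distance:
40 x 2.5 = 100 miles
Leg 2 distance:
30 x 3 = 90 miles
Total distance:
100 + 90 = 190 miles

190 miles


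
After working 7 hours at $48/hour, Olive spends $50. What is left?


Calculate earnings:
7 x $48 = $336
Subtract spending:
$336 - $50 = $286

$286


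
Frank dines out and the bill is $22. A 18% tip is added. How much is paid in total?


Calculate the tip:
18% of $22 = $3.96
Add tip to meal cost:
$22 + $3.96 = $25.96

$25.96


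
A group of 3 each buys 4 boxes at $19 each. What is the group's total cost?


Cost per person:
4 x $19 = $76
Group total:
3 x $76 = $228

$228


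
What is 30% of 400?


Convert percentage to decimal:
30% = 0.3
Multiply:
400 x 0.3 = 120

120


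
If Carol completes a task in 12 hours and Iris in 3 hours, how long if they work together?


Carol's rate: 1/12 of the job per hour
Iris's rate: 1/3 of the job per hour
Combined rate: 1/12 + 1/3 = 5/12 per hour
Time = 1 / (5/12) = 12/5 = 2.4 hours

2.4 hours


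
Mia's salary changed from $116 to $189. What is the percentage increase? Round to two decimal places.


Find the absolute change:
|189 - 116| = 73
Divide by original and multiply by 100:
73 / 116 x 100 = 62.9310...% ≈ 62.93%

62.93%


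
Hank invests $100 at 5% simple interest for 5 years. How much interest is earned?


Use the formula I = P x R x T / 100
P x R x T = 100 x 5 x 5 = 2500
I = 2500 / 100 = $25

$25


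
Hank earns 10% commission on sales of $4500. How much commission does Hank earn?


Convert rate to decimal:
10% = 0.1
Multiply by sales:
$4500 x 0.1 = $450

$450


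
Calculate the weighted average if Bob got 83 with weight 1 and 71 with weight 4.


Weighted sum:
1 x 83 + 4 x 71 = 367
Total weight:
1 + 4 = 5
Weighted average:
367 / 5 = 73.4

73.4


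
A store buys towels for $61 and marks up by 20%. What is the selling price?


Calculate the markup amount:
20% of $61 = $12.20
Add to cost:
$61 + $12.20 = $73.20

$73.20


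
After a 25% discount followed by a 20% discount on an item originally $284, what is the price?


First discount:
25% of $284 = $71
Price after first discount:
$284 - $71 = $213
Second discount:
20% of $213 = $42.60
Final price:
$213 - $42.60 = $170.40

$170.40


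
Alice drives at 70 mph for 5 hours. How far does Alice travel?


Use the formula: distance = speed x time
Speed = 70 mph, Time = 5 hours
70 x 5 = 350 miles

350 miles


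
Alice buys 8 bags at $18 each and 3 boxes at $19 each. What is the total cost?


Cost of bags:
8 x $18 = $144
Cost of boxes:
3 x $19 = $57
Add both:
$144 + $57 = $201

$201


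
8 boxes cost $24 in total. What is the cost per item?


Total cost: $24
Number of items: 8
Unit price: $24 / 8 = $3

$3


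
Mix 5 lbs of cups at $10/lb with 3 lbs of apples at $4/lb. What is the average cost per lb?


Cost of cups:
5 x $10 = $50
Cost of apples:
3 x $4 = $12
Total cost: $50 + $12 = $62
Total weight: 8 lbs
Average: $62 / 8 = $7.75/lb

$7.75/lb


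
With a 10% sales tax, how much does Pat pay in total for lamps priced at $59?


Calculate the tax:
10% of $59 = $5.90
Add tax to price:
$59 + $5.90 = $64.90

$64.90


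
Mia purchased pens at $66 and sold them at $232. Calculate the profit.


Selling price = $232
Cost price = $66
Profit = selling price - cost price:
Profit = $232 - $66 = $166

$166


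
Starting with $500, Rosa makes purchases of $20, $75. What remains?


Add up expenses:
$20 + $75 = $95
Subtract from budget:
$500 - $95 = $405

$405
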